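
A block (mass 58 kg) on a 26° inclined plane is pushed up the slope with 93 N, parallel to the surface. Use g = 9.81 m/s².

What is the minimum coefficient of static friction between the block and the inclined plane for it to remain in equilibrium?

N = m g cos θ = 511.4 N.
Friction must make up the shortfall along the incline: f = m g sin θ − P = 249.4 − 93 = 156.4 N.
At the threshold f = μ_s N, so μ_s,min = 156.4/511.4 = 0.306.

μ_s,min ≈ 0.306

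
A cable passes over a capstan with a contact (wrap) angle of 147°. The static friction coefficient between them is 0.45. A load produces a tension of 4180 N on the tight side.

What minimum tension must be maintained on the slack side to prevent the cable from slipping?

T_min ≈ 1320 N

Capstan equation at impending slip: T_tight/T_slack = e^{μβ}.
β = 147° = 2.566 rad; e^{μβ} = e^{0.45×2.566} = 3.173.
T_slack = T_tight / e^{μβ} = 4180 / 3.173 = 1320 N.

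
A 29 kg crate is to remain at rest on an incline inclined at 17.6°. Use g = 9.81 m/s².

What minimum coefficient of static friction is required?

μ_s,min ≈ 0.317

At the slip threshold m g sin θ = μ_s m g cos θ, so μ_s,min = tan θ.
μ_s,min = tan 17.6° = 0.317.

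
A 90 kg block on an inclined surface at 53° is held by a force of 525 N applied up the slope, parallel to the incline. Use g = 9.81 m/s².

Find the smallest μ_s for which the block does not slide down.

μ_s,min ≈ 0.339

N = m g cos θ = 531.3 N.
Friction must make up the shortfall along the incline: f = m g sin θ − P = 705.1 − 525 = 180.1 N.
At the threshold f = μ_s N, so μ_s,min = 180.1/531.3 = 0.339.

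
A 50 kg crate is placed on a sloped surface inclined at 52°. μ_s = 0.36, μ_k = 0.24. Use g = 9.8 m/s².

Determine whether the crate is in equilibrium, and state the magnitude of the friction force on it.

f ≈ 72.4 N

N = m g cos θ = 302 N.
Down-slope weight component: m g sin θ = 386 N.
μ_s N = 109 N.
386 > 109 N, so it slides; kinetic friction f = μ_k N = 0.24×302 = 72.4 N.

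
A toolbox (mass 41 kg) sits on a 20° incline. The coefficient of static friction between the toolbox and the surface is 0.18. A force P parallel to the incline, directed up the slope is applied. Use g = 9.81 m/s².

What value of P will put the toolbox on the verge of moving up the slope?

At impending motion up the slope, friction acts down-slope at its limit: f = μ_s N.
P is parallel to the surface, so N = m g cos θ = 378 N.
Along the incline: P = m g sin θ + μ_s N = 138 + 0.18×378 = 206 N.

P ≈ 206 N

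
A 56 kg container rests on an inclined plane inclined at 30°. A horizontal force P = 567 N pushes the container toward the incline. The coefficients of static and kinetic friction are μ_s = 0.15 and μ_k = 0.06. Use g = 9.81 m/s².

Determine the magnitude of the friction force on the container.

f ≈ 45.6 N (down the incline)

The horizontal push has a component P sin θ into the surface, so N = m g cos θ + P sin θ = 475.8 + 283.5 = 759.3 N.
Parallel to the incline: P cos θ − m g sin θ = 491 − 274.7 = 216.4 N; the friction needed to balance this is 216.4 N acting down the slope.
Maximum static friction: μ_s N = 0.15 × 759.3 = 113.9 N.
|f_req| = 216.4 > 113.9 N → the container slides up the incline; f = μ_k N = 0.06 × 759.3 = 45.6 N.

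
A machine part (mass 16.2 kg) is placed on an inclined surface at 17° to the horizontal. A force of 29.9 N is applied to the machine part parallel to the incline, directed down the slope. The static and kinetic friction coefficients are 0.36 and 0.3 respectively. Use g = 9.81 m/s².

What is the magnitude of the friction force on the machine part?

Perpendicular to the surface, N = m g cos θ = 16.2·9.81·cos 17° = 152 N.
Parallel to the incline, ΣF = 0 gives f = m g sin θ + P = 46.46 + 29.9 = 76.36 N (up-slope positive).
The static-friction ceiling is μ_s N = 0.36 × 152 = 54.71 N.
|76.36| exceeds 54.71 N, so the machine part slips down-slope; friction is kinetic, f = μ_k N = 0.3×152 = 45.6 N.

f ≈ 45.6 N (up the incline)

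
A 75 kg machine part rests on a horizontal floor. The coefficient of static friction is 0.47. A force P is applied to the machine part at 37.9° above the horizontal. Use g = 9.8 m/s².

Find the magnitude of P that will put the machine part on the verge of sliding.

N = m g − P sin α (the pull lifts the machine part).
At impending slip, P cos α = μ_s N = μ_s (m g − P sin α).
Solving: P (cos α + μ_s sin α) = μ_s m g → P = 0.47×735/(cos 37.9° + 0.47 sin 37.9°) = 345/1.078 = 321 N.

P ≈ 321 N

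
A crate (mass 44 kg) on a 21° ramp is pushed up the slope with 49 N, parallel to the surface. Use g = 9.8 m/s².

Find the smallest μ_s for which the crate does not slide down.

μ_s,min ≈ 0.262

N = m g cos θ = 402.6 N.
Friction must make up the shortfall along the incline: f = m g sin θ − P = 154.5 − 49 = 105.5 N.
At the threshold f = μ_s N, so μ_s,min = 105.5/402.6 = 0.262.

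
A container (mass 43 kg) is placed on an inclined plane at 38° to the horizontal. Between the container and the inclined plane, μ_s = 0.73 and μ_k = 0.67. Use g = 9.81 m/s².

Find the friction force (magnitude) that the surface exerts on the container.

f ≈ 223 N (up the incline)

Perpendicular to the surface, N = m g cos θ = 43·9.81·cos 38° = 332.4 N.
Along the slope the weight component is m g sin θ = 259.7 N; friction must supply exactly this, acting up-slope.
The static-friction ceiling is μ_s N = 0.73 × 332.4 = 242.7 N.
Since |259.7| > 242.7 N, static friction cannot hold it; the container slides down the incline and kinetic friction applies: f = μ_k N = 0.67 × 332.4 = 223 N.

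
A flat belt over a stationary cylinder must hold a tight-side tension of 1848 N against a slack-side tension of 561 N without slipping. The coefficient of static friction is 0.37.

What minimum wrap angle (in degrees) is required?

T₂/T₁ = e^{μβ} → β = ln(T₂/T₁)/μ.
β = ln(1848/561)/0.37 = 1.192/0.37 = 3.222 rad.
In degrees: β = 3.222 × 180/π = 185°.

β_min ≈ 185°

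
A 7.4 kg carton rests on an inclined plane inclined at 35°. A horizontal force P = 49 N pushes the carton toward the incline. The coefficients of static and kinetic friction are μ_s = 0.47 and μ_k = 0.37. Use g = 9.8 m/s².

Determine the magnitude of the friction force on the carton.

Resolve perpendicular to the incline: N = m g cos θ + P sin θ = 7.4×9.8×cos 35° + 49×sin 35° = 87.51 N.
Parallel to the incline: P cos θ − m g sin θ = 40.14 − 41.6 = -1.457 N; the friction needed to balance this is 1.457 N acting up the slope.
Maximum static friction: μ_s N = 0.47 × 87.51 = 41.13 N.
|f_req| = 1.457 ≤ 41.13 N → the carton is in equilibrium; friction equals the required value.

f ≈ 1.46 N (up the incline)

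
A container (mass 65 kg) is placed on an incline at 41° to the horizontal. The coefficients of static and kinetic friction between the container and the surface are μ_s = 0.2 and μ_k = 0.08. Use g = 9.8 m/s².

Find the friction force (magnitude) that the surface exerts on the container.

f ≈ 38.5 N (up the incline)

The normal reaction is N = m g cos θ = 480.8 N.
Along the slope the weight component is m g sin θ = 417.9 N; friction must supply exactly this, acting up-slope.
Static friction can supply at most μ_s N = 96.15 N.
Since |417.9| > 96.15 N, static friction cannot hold it; the container slides down the incline and kinetic friction applies: f = μ_k N = 0.08 × 480.8 = 38.5 N.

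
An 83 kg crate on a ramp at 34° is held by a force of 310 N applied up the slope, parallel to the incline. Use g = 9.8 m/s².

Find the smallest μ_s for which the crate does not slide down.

μ_s,min ≈ 0.215

N = m g cos θ = 674.3 N.
Friction must make up the shortfall along the incline: f = m g sin θ − P = 454.8 − 310 = 144.8 N.
At the threshold f = μ_s N, so μ_s,min = 144.8/674.3 = 0.215.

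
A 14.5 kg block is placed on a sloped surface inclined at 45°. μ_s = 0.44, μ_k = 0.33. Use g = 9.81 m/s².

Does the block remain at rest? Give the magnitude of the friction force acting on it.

f ≈ 33.2 N

N = m g cos θ = 101 N.
Down-slope weight component: m g sin θ = 101 N.
μ_s N = 44.3 N.
101 > 44.3 N, so it slides; kinetic friction f = μ_k N = 0.33×101 = 33.2 N.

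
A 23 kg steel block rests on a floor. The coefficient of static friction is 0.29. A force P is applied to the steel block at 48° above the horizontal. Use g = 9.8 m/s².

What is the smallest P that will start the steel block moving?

N = m g − P sin α (the pull lifts the steel block).
At impending slip, P cos α = μ_s N = μ_s (m g − P sin α).
Solving: P (cos α + μ_s sin α) = μ_s m g → P = 0.29×225/(cos 48° + 0.29 sin 48°) = 65.4/0.8846 = 73.9 N.

P ≈ 73.9 N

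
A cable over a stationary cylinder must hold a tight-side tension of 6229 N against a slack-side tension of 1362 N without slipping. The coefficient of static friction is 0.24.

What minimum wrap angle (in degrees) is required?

β_min ≈ 363°

T₂/T₁ = e^{μβ} → β = ln(T₂/T₁)/μ.
β = ln(6229/1362)/0.24 = 1.52/0.24 = 6.334 rad.
In degrees: β = 6.334 × 180/π = 363°.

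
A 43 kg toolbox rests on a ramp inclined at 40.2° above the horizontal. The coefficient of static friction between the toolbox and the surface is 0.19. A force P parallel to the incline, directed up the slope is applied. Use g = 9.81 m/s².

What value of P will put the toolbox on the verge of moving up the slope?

P ≈ 333 N

At impending motion up the slope, friction acts down-slope at its limit: f = μ_s N.
P is parallel to the surface, so N = m g cos θ = 322 N.
Along the incline: P = m g sin θ + μ_s N = 272 + 0.19×322 = 333 N.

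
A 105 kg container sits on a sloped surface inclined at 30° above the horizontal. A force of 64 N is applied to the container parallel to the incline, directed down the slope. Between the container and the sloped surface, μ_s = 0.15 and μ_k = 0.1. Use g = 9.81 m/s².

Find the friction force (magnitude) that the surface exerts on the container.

Normal force: N = m g cos θ = 105 × 9.81 × cos 30° = 892 N.
For equilibrium along the incline the friction force must supply f = m g sin θ + P = 515 + 64 = 579 N (positive meaning up-slope).
Static friction can supply at most μ_s N = 133.8 N.
Since |579| > 133.8 N, static friction cannot hold it; the container slides down the incline and kinetic friction applies: f = μ_k N = 0.1 × 892 = 89.2 N.

f ≈ 89.2 N (up the incline)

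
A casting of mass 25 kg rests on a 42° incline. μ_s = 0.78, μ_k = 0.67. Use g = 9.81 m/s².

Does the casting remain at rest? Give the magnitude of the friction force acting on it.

f ≈ 122 N

N = m g cos θ = 182 N.
Down-slope weight component: m g sin θ = 164 N.
μ_s N = 142 N.
164 > 142 N, so it slides; kinetic friction f = μ_k N = 0.67×182 = 122 N.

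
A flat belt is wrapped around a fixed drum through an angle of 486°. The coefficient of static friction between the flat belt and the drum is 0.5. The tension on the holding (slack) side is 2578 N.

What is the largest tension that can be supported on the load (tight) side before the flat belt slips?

At impending slip the capstan equation gives T₂/T₁ = e^{μβ} with β in radians.
β = 486° × π/180 = 8.482 rad.
e^{μβ} = e^{0.5×8.482} = 69.49.
T₂ = T₁ · e^{μβ} = 2578 × 69.49 = 179000 N.

T_max ≈ 179000 N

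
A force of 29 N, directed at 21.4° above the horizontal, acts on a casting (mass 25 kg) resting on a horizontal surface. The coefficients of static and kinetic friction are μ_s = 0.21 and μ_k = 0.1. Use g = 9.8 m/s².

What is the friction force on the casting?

f ≈ 27 N

Vertical equilibrium gives N = m g − P sin α = 234.4 N.
Horizontally, friction must balance P cos α = 27 N.
μ_s N = 0.21 × 234.4 = 49.23 N.
Since 27 N does not exceed the limit, the casting stays at rest and f = 27 N.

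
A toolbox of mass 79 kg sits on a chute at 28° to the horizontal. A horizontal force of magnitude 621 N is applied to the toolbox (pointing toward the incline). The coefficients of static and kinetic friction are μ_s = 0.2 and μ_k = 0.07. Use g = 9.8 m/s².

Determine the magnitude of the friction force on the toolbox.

f ≈ 185 N (down the incline)

Normal direction: N = m g cos θ + P sin θ = 975.1 N.
Parallel to the incline: P cos θ − m g sin θ = 548.3 − 363.5 = 184.8 N; the friction needed to balance this is 184.8 N acting down the slope.
The limit of static friction is μ_s N = 195 N.
|f_req| = 184.8 ≤ 195 N → the toolbox is in equilibrium; friction equals the required value.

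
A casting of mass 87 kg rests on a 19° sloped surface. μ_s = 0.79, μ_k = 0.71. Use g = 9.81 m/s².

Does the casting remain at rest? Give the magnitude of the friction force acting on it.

N = m g cos θ = 807 N.
Down-slope weight component: m g sin θ = 278 N.
μ_s N = 638 N.
278 ≤ 638 N, so it stays put; friction = 278 N.

f ≈ 278 N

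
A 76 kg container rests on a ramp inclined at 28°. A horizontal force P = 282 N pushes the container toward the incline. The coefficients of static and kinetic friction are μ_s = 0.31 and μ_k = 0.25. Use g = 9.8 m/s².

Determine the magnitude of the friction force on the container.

Resolve perpendicular to the incline: N = m g cos θ + P sin θ = 76×9.8×cos 28° + 282×sin 28° = 790 N.
Parallel to the incline: P cos θ − m g sin θ = 249 − 349.7 = -100.7 N; the friction needed to balance this is 100.7 N acting up the slope.
The limit of static friction is μ_s N = 244.9 N.
Since 100.7 N is within the 244.9 N limit, the container stays put and friction is exactly 101 N.

f ≈ 101 N (up the incline)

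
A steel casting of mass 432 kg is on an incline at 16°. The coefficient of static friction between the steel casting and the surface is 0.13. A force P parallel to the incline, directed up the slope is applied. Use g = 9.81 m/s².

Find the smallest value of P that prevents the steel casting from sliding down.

P_min ≈ 639 N

The steel casting tends to slide down (tan θ > μ_s), so at the point of impending slip friction acts up-slope at its limit: f = μ_s N.
P is parallel to the surface, so N = m g cos θ = 4070 N.
Along the incline: P + μ_s N = m g sin θ, so P = 1170 − 0.13×4070 = 639 N.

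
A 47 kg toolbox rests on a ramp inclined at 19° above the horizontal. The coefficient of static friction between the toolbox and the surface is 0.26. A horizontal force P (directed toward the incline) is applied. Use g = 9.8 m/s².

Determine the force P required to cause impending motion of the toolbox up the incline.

At impending motion up the slope, friction acts down-slope at its limit: f = μ_s N.
Perpendicular to the incline: N = m g cos θ + P sin θ.
Along the incline: P cos θ = m g sin θ + μ_s N = m g sin θ + μ_s (m g cos θ + P sin θ).
Solving, P (cos θ − μ_s sin θ) = m g (sin θ + μ_s cos θ), so P = 47×9.8×(sin 19° + 0.26 cos 19°)/(cos 19° − 0.26 sin 19°) = 461×0.5714/0.8609 = 306 N.

P ≈ 306 N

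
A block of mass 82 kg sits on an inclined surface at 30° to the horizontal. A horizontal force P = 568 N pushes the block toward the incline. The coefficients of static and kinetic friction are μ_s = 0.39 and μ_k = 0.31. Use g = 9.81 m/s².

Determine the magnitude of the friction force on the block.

f ≈ 89.7 N (down the incline)

The horizontal push has a component P sin θ into the surface, so N = m g cos θ + P sin θ = 696.6 + 284 = 980.6 N.
Along the incline, the net driving force (taking up-slope positive) is P cos θ − m g sin θ = 491.9 − 402.2 = 89.69 N, so equilibrium requires friction f = -89.69 N (down-slope).
The limit of static friction is μ_s N = 382.5 N.
Since 89.69 N is within the 382.5 N limit, the block stays put and friction is exactly 89.7 N.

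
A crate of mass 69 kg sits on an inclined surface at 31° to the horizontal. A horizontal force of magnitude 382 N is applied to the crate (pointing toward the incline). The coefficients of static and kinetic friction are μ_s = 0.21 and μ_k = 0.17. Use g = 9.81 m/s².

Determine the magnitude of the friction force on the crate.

The horizontal push has a component P sin θ into the surface, so N = m g cos θ + P sin θ = 580.2 + 196.7 = 777 N.
Along the incline, the net driving force (taking up-slope positive) is P cos θ − m g sin θ = 327.4 − 348.6 = -21.19 N, so equilibrium requires friction f = 21.19 N (up-slope).
Maximum static friction: μ_s N = 0.21 × 777 = 163.2 N.
Since 21.19 N is within the 163.2 N limit, the crate stays put and friction is exactly 21.2 N.

f ≈ 21.2 N (up the incline)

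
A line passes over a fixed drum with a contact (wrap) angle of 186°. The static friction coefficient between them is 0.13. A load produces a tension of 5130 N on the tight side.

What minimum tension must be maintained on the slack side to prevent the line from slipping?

Capstan equation at impending slip: T_tight/T_slack = e^{μβ}.
β = 186° = 3.246 rad; e^{μβ} = e^{0.13×3.246} = 1.525.
T_slack = T_tight / e^{μβ} = 5130 / 1.525 = 3360 N.

T_min ≈ 3360 N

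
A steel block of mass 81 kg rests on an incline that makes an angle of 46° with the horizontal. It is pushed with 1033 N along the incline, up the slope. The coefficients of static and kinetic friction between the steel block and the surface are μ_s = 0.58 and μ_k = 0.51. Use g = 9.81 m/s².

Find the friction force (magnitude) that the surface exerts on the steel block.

f ≈ 282 N (down the incline)

Normal force: N = m g cos θ = 81 × 9.81 × cos 46° = 552 N.
For equilibrium along the incline the friction force must supply f = m g sin θ − P = 571.6 − 1033 = -461.4 N (positive meaning up-slope).
Maximum static friction available: μ_s N = 0.58 × 552 = 320.1 N.
Since |-461.4| > 320.1 N, static friction cannot hold it; the steel block slides up the incline and kinetic friction applies: f = μ_k N = 0.51 × 552 = 282 N.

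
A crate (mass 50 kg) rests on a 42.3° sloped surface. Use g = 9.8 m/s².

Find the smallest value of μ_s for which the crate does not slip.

At the slip threshold m g sin θ = μ_s m g cos θ, so μ_s,min = tan θ.
μ_s,min = tan 42.3° = 0.91.

μ_s,min ≈ 0.91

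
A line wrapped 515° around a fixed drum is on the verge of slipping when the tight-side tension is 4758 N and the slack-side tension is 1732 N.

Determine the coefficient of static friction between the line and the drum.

T₂/T₁ = e^{μβ} → μ = ln(T₂/T₁)/β.
β = 515° = 8.988 rad.
μ = ln(4758/1732)/8.988 = ln(2.747)/8.988 = 0.112.

μ ≈ 0.112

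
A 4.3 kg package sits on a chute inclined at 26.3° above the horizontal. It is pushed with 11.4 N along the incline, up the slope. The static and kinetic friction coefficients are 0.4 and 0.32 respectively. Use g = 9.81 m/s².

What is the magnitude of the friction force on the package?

f ≈ 7.29 N (up the incline)

Normal force: N = m g cos θ = 4.3 × 9.81 × cos 26.3° = 37.82 N.
The friction needed for equilibrium is m g sin θ − P = 18.69 − 11.4 = 7.29 N, measured positive up-slope.
Maximum static friction available: μ_s N = 0.4 × 37.82 = 15.13 N.
Since |7.29| ≤ 15.13 N, static friction is sufficient; f equals the required value, not μ_s N.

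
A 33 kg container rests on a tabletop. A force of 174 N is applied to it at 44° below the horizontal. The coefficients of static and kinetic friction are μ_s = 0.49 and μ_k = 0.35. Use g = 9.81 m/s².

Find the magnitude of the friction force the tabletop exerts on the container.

Vertical equilibrium gives N = m g + P sin α = 444.6 N.
For equilibrium, f = P cos α = 174×cos 44° = 125.2 N.
The static-friction limit is μ_s N = 217.9 N.
Since 125.2 N does not exceed the limit, the container stays at rest and f = 125 N.

f ≈ 125 N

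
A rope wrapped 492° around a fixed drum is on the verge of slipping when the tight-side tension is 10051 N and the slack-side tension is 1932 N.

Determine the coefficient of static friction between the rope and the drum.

μ ≈ 0.192

T₂/T₁ = e^{μβ} → μ = ln(T₂/T₁)/β.
β = 492° = 8.587 rad.
μ = ln(10051/1932)/8.587 = ln(5.202)/8.587 = 0.192.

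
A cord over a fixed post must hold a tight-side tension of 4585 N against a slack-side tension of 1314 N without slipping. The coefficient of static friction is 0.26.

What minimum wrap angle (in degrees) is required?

T₂/T₁ = e^{μβ} → β = ln(T₂/T₁)/μ.
β = ln(4585/1314)/0.26 = 1.25/0.26 = 4.807 rad.
In degrees: β = 4.807 × 180/π = 275°.

β_min ≈ 275°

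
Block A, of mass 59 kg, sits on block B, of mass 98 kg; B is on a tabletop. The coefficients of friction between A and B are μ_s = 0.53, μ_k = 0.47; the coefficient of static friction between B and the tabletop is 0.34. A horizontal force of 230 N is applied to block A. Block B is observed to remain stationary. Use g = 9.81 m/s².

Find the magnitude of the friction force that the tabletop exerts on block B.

f ≈ 230 N

The normal force B exerts on A is simply A's weight, N₁ = 578.8 N.
Maximum static friction on A from B: μ_s N₁ = 0.53×578.8 = 306.8 N.
Since P = 230 N ≤ 306.8 N, A does not slip on B; friction on A equals P = 230 N.
By Newton's third law B feels 230 N forward from A. With B stationary, the floor's static friction on B balances it: f₂ = 230 N (well within μ_s(m_A+m_B)g = 523.7 N).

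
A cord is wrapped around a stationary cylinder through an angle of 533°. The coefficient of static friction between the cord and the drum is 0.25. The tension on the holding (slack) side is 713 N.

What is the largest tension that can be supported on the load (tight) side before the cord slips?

T_max ≈ 7300 N

At impending slip the capstan equation gives T₂/T₁ = e^{μβ} with β in radians.
β = 533° × π/180 = 9.303 rad.
e^{μβ} = e^{0.25×9.303} = 10.23.
T₂ = T₁ · e^{μβ} = 713 × 10.23 = 7300 N.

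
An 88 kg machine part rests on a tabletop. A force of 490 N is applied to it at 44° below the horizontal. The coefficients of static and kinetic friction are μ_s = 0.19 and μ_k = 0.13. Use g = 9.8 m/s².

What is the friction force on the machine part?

N = m g + P sin α = 862.4 + 490×sin 44° = 1203 N.
The horizontal driving force is P cos α = 352.5 N, so equilibrium needs friction f = 352.5 N.
μ_s N = 0.19 × 1203 = 228.5 N.
352.5 > 228.5 N → the machine part slides; f = μ_k N = 0.13×1203 = 156 N.

f ≈ 156 N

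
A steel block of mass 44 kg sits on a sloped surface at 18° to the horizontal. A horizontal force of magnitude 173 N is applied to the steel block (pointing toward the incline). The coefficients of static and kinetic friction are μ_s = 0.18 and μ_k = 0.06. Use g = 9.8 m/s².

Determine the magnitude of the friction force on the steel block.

The horizontal push has a component P sin θ into the surface, so N = m g cos θ + P sin θ = 410.1 + 53.46 = 463.6 N.
Along the incline, the net driving force (taking up-slope positive) is P cos θ − m g sin θ = 164.5 − 133.2 = 31.28 N, so equilibrium requires friction f = -31.28 N (down-slope).
Maximum static friction: μ_s N = 0.18 × 463.6 = 83.44 N.
|f_req| = 31.28 ≤ 83.44 N → the steel block is in equilibrium; friction equals the required value.

f ≈ 31.3 N (down the incline)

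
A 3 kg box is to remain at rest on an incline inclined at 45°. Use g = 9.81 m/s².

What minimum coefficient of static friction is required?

At the slip threshold m g sin θ = μ_s m g cos θ, so μ_s,min = tan θ.
μ_s,min = tan 45° = 1.

μ_s,min ≈ 1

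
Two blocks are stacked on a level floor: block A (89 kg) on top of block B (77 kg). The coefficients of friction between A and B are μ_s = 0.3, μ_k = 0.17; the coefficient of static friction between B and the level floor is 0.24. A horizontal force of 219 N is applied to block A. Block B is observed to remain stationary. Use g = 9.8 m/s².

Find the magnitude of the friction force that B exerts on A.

f ≈ 219 N

Between the blocks, N₁ = m_A g = 872.2 N.
Maximum static friction on A from B: μ_s N₁ = 0.3×872.2 = 261.7 N.
Since P = 219 N ≤ 261.7 N, A does not slip on B; friction on A equals P = 219 N.
B experiences an equal 219 N forward from A (third law). B is in equilibrium, so the floor supplies f₂ = 219 N of static friction (limit μ_s(m_A+m_B)g = 390.4 N, not exceeded).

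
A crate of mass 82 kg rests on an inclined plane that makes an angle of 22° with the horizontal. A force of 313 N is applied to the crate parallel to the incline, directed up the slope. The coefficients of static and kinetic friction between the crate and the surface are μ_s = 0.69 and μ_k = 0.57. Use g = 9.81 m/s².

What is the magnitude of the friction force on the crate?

The normal reaction is N = m g cos θ = 745.8 N.
Parallel to the incline, ΣF = 0 gives f = m g sin θ − P = 301.3 − 313 = -11.66 N (up-slope positive).
The static-friction ceiling is μ_s N = 0.69 × 745.8 = 514.6 N.
Since |-11.66| ≤ 514.6 N, static friction is sufficient; f equals the required value, not μ_s N.

f ≈ 11.7 N (down the incline)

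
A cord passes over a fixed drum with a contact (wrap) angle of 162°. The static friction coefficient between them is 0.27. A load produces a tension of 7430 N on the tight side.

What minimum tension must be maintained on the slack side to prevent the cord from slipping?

Capstan equation at impending slip: T_tight/T_slack = e^{μβ}.
β = 162° = 2.827 rad; e^{μβ} = e^{0.27×2.827} = 2.146.
T_slack = T_tight / e^{μβ} = 7430 / 2.146 = 3460 N.

T_min ≈ 3460 N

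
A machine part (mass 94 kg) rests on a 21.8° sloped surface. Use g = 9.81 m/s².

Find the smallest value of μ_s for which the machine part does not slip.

μ_s,min ≈ 0.4

At the slip threshold m g sin θ = μ_s m g cos θ, so μ_s,min = tan θ.
μ_s,min = tan 21.8° = 0.4.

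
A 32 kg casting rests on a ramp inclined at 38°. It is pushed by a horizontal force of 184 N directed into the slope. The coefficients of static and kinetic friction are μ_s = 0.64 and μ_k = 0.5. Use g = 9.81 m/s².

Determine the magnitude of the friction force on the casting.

f ≈ 48.3 N (up the incline)

Resolve perpendicular to the incline: N = m g cos θ + P sin θ = 32×9.81×cos 38° + 184×sin 38° = 360.7 N.
Parallel to the incline: P cos θ − m g sin θ = 145 − 193.3 = -48.27 N; the friction needed to balance this is 48.27 N acting up the slope.
Maximum static friction: μ_s N = 0.64 × 360.7 = 230.8 N.
|f_req| = 48.27 ≤ 230.8 N → the casting is in equilibrium; friction equals the required value.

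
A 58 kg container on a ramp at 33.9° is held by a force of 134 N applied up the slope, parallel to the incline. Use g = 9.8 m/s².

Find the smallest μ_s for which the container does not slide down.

μ_s,min ≈ 0.388

N = m g cos θ = 471.8 N.
Friction must make up the shortfall along the incline: f = m g sin θ − P = 317 − 134 = 183 N.
At the threshold f = μ_s N, so μ_s,min = 183/471.8 = 0.388.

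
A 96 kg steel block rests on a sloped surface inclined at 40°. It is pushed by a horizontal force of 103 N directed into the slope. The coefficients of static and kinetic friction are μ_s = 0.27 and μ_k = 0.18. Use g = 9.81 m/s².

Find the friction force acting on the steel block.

f ≈ 142 N (up the incline)

Resolve perpendicular to the incline: N = m g cos θ + P sin θ = 96×9.81×cos 40° + 103×sin 40° = 787.6 N.
Parallel to the incline: P cos θ − m g sin θ = 78.9 − 605.4 = -526.4 N; the friction needed to balance this is 526.4 N acting up the slope.
The limit of static friction is μ_s N = 212.7 N.
|f_req| = 526.4 > 212.7 N → the steel block slides down the incline; f = μ_k N = 0.18 × 787.6 = 142 N.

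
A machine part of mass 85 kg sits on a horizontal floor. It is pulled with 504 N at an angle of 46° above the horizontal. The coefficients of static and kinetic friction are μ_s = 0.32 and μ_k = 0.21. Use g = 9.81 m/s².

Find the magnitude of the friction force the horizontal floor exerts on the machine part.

N = m g − P sin α = 833.9 − 504×sin 46° = 471.3 N.
The horizontal driving force is P cos α = 350.1 N, so equilibrium needs friction f = 350.1 N.
The static-friction limit is μ_s N = 150.8 N.
The required friction exceeds μ_s N, so the machine part moves and f = μ_k N = 99 N.

f ≈ 99 N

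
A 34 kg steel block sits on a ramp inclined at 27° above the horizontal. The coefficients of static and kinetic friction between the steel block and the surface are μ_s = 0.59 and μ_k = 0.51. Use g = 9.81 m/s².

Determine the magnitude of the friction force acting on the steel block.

f ≈ 151 N (up the incline)

Perpendicular to the surface, N = m g cos θ = 34·9.81·cos 27° = 297.2 N.
Along the slope the weight component is m g sin θ = 151.4 N; friction must supply exactly this, acting up-slope.
The static-friction ceiling is μ_s N = 0.59 × 297.2 = 175.3 N.
Since |151.4| ≤ 175.3 N, the steel block remains in static equilibrium and friction takes exactly the required value.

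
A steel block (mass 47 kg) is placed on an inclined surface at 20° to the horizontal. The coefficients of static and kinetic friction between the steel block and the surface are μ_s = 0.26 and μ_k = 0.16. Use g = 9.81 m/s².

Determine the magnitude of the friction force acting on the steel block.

The normal reaction is N = m g cos θ = 433.3 N.
Along the slope the weight component is m g sin θ = 157.7 N; friction must supply exactly this, acting up-slope.
Static friction can supply at most μ_s N = 112.6 N.
Since |157.7| > 112.6 N, static friction cannot hold it; the steel block slides down the incline and kinetic friction applies: f = μ_k N = 0.16 × 433.3 = 69.3 N.

f ≈ 69.3 N (up the incline)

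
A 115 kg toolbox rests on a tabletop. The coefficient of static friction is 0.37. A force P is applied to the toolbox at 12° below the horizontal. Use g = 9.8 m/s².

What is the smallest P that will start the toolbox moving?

N = m g + P sin α (the push presses the toolbox into the tabletop).
At impending slip, P cos α = μ_s N = μ_s (m g + P sin α).
Solving: P (cos α − μ_s sin α) = μ_s m g → P = 0.37×1130/(cos 12° − 0.37 sin 12°) = 417/0.9012 = 463 N.

P ≈ 463 N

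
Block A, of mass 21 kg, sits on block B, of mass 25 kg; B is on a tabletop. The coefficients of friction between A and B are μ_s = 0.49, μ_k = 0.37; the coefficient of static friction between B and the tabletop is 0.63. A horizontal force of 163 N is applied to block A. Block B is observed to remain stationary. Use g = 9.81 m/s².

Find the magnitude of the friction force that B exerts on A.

Normal force at the A–B interface: N₁ = m_A g = 206 N.
So the A–B interface can sustain at most μ_s N₁ = 100.9 N of static friction.
P = 163 N exceeds that limit, so A slips over B and the interface friction becomes kinetic: f₁ = μ_k N₁ = 0.37×206 = 76.2 N.
By Newton's third law B feels 76.2 N forward from A. With B stationary, the floor's static friction on B balances it: f₂ = 76.2 N (well within μ_s(m_A+m_B)g = 284.3 N).

f ≈ 76.2 N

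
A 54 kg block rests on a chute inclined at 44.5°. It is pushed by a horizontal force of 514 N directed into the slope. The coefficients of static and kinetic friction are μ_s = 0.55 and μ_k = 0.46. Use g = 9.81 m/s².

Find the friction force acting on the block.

f ≈ 4.69 N (up the incline)

The horizontal push has a component P sin θ into the surface, so N = m g cos θ + P sin θ = 377.8 + 360.3 = 738.1 N.
Parallel to the incline: P cos θ − m g sin θ = 366.6 − 371.3 = -4.689 N; the friction needed to balance this is 4.689 N acting up the slope.
Maximum static friction: μ_s N = 0.55 × 738.1 = 406 N.
Since 4.689 N is within the 406 N limit, the block stays put and friction is exactly 4.69 N.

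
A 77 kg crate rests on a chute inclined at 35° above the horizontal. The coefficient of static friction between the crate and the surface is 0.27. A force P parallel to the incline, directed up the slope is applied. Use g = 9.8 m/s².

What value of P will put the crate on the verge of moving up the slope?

P ≈ 600 N

At impending motion up the slope, friction acts down-slope at its limit: f = μ_s N.
P is parallel to the surface, so N = m g cos θ = 618 N.
Along the incline: P = m g sin θ + μ_s N = 433 + 0.27×618 = 600 N.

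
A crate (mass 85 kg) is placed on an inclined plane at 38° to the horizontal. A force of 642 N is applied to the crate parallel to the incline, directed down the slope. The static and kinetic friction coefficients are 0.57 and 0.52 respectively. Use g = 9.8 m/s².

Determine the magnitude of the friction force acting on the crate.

Normal force: N = m g cos θ = 85 × 9.8 × cos 38° = 656.4 N.
Parallel to the incline, ΣF = 0 gives f = m g sin θ + P = 512.8 + 642 = 1155 N (up-slope positive).
The static-friction ceiling is μ_s N = 0.57 × 656.4 = 374.2 N.
|1155| exceeds 374.2 N, so the crate slips down-slope; friction is kinetic, f = μ_k N = 0.52×656.4 = 341 N.

f ≈ 341 N (up the incline)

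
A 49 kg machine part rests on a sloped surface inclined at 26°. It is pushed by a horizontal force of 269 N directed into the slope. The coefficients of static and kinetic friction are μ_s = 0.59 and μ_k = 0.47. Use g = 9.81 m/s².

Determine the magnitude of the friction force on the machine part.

f ≈ 31.1 N (down the incline)

Normal direction: N = m g cos θ + P sin θ = 550 N.
Parallel to the incline: P cos θ − m g sin θ = 241.8 − 210.7 = 31.05 N; the friction needed to balance this is 31.05 N acting down the slope.
The limit of static friction is μ_s N = 324.5 N.
|f_req| = 31.05 ≤ 324.5 N → the machine part is in equilibrium; friction equals the required value.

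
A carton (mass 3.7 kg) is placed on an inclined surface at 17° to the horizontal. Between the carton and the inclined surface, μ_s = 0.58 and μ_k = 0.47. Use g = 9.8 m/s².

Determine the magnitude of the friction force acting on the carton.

The normal reaction is N = m g cos θ = 34.68 N.
Along the slope the weight component is m g sin θ = 10.6 N; friction must supply exactly this, acting up-slope.
Static friction can supply at most μ_s N = 20.11 N.
Since |10.6| ≤ 20.11 N, static friction is sufficient; f equals the required value, not μ_s N.

f ≈ 10.6 N (up the incline)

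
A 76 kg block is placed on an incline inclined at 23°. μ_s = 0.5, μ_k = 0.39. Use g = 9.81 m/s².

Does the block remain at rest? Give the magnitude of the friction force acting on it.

f ≈ 291 N

N = m g cos θ = 686 N.
Down-slope weight component: m g sin θ = 291 N.
μ_s N = 343 N.
291 ≤ 343 N, so it stays put; friction = 291 N.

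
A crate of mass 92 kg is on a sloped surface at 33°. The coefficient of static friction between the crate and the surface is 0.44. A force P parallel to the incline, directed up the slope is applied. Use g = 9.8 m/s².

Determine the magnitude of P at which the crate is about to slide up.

P ≈ 824 N

At impending motion up the slope, friction acts down-slope at its limit: f = μ_s N.
P is parallel to the surface, so N = m g cos θ = 756 N.
Along the incline: P = m g sin θ + μ_s N = 491 + 0.44×756 = 824 N.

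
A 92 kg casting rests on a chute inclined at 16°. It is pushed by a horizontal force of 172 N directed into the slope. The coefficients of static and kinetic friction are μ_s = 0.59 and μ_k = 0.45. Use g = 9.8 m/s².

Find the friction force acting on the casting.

f ≈ 83.2 N (up the incline)

The horizontal push has a component P sin θ into the surface, so N = m g cos θ + P sin θ = 866.7 + 47.41 = 914.1 N.
Parallel to the incline: P cos θ − m g sin θ = 165.3 − 248.5 = -83.18 N; the friction needed to balance this is 83.18 N acting up the slope.
Maximum static friction: μ_s N = 0.59 × 914.1 = 539.3 N.
|f_req| = 83.18 ≤ 539.3 N → the casting is in equilibrium; friction equals the required value.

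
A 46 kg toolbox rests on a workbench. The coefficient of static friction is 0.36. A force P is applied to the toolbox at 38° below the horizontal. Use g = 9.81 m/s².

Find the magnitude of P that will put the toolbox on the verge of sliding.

P ≈ 287 N

N = m g + P sin α (the push presses the toolbox into the workbench).
At impending slip, P cos α = μ_s N = μ_s (m g + P sin α).
Solving: P (cos α − μ_s sin α) = μ_s m g → P = 0.36×451/(cos 38° − 0.36 sin 38°) = 162/0.5664 = 287 N.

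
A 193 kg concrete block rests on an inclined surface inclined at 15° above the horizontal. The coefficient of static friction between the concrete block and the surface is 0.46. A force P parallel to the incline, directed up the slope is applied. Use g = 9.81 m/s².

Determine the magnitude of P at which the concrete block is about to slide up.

P ≈ 1330 N

At impending motion up the slope, friction acts down-slope at its limit: f = μ_s N.
P is parallel to the surface, so N = m g cos θ = 1830 N.
Along the incline: P = m g sin θ + μ_s N = 490 + 0.46×1830 = 1330 N.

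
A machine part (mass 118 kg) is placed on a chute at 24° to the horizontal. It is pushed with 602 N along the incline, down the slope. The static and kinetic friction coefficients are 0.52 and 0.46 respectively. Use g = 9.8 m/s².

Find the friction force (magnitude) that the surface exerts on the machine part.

f ≈ 486 N (up the incline)

Normal force: N = m g cos θ = 118 × 9.8 × cos 24° = 1056 N.
Parallel to the incline, ΣF = 0 gives f = m g sin θ + P = 470.4 + 602 = 1072 N (up-slope positive).
Maximum static friction available: μ_s N = 0.52 × 1056 = 549.3 N.
|1072| exceeds 549.3 N, so the machine part slips down-slope; friction is kinetic, f = μ_k N = 0.46×1056 = 486 N.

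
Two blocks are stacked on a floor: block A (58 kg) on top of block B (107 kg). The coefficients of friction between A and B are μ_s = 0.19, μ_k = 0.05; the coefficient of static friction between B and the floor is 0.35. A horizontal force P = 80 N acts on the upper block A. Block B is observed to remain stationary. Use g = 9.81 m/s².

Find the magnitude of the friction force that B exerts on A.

f ≈ 80 N

Between the blocks, N₁ = m_A g = 569 N.
So the A–B interface can sustain at most μ_s N₁ = 108.1 N of static friction.
Since P = 80 N ≤ 108.1 N, A does not slip on B; friction on A equals P = 80 N.
B experiences an equal 80 N forward from A (third law). B is in equilibrium, so the floor supplies f₂ = 80 N of static friction (limit μ_s(m_A+m_B)g = 566.5 N, not exceeded).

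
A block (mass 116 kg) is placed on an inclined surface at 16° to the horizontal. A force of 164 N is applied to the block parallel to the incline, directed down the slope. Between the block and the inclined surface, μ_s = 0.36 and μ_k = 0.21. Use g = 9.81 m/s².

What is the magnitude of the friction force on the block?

Perpendicular to the surface, N = m g cos θ = 116·9.81·cos 16° = 1094 N.
Parallel to the incline, ΣF = 0 gives f = m g sin θ + P = 313.7 + 164 = 477.7 N (up-slope positive).
Static friction can supply at most μ_s N = 393.8 N.
Since |477.7| > 393.8 N, static friction cannot hold it; the block slides down the incline and kinetic friction applies: f = μ_k N = 0.21 × 1094 = 230 N.

f ≈ 230 N (up the incline)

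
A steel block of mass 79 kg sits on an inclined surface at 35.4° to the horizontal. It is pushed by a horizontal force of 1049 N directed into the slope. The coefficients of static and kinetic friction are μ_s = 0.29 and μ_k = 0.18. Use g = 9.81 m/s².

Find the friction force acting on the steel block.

Normal direction: N = m g cos θ + P sin θ = 1239 N.
Parallel to the incline: P cos θ − m g sin θ = 855.1 − 448.9 = 406.1 N; the friction needed to balance this is 406.1 N acting down the slope.
Maximum static friction: μ_s N = 0.29 × 1239 = 359.4 N.
|f_req| = 406.1 > 359.4 N → the steel block slides up the incline; f = μ_k N = 0.18 × 1239 = 223 N.

f ≈ 223 N (down the incline)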